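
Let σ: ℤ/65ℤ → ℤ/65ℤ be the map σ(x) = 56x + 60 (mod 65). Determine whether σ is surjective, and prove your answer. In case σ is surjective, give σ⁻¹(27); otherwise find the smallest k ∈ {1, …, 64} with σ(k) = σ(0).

47

Since gcd(56, 65) = 1, 56 is invertible modulo 65. Euclid's algorithm: 65 = 1·56 + 9, 56 = 6·9 + 2, 9 = 4·2 + 1; back-substituting gives 1 = 36·56 − 31·65, so 56⁻¹ ≡ 36 (mod 65).
For any y ∈ ℤ/65ℤ, x = 36(y − 60) mod 65 satisfies σ(x) = 56·36(y − 60) + 60 ≡ y (since 56·36 ≡ 1 mod 65). So every y has a preimage.
So σ is surjective.
Since σ is surjective, we find σ⁻¹(27): we need 56x ≡ 27 − 60 ≡ 32 (mod 65). Using 56⁻¹ = 36: x ≡ 36·32 = 1152 = 17·65 + 47, so x = 47.
Check: σ(47) = 56·47 + 60 = 2692 = 41·65 + 27 ≡ 27 (mod 65).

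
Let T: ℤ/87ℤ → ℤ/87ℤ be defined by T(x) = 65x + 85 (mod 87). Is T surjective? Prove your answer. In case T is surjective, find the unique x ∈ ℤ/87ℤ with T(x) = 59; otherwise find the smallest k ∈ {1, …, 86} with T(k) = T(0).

17

Since gcd(65, 87) = 1, 65 is invertible modulo 87. Euclid's algorithm: 87 = 1·65 + 22, 65 = 2·22 + 21, 22 = 1·21 + 1; back-substituting gives 1 = 83·65 − 62·87, so 65⁻¹ ≡ 83 (mod 87).
For any y ∈ ℤ/87ℤ, x = 83(y − 85) mod 87 satisfies T(x) = 65·83(y − 85) + 85 ≡ y (since 65·83 ≡ 1 mod 87). So every y has a preimage.
Thus T is surjective.
Since T is surjective, we find T⁻¹(59): we need 65x ≡ 59 − 85 ≡ 61 (mod 87). Using 65⁻¹ = 83: x ≡ 83·61 = 5063 = 58·87 + 17, so x = 17.
Check: T(17) = 65·17 + 85 = 1190 = 13·87 + 59 ≡ 59 (mod 87).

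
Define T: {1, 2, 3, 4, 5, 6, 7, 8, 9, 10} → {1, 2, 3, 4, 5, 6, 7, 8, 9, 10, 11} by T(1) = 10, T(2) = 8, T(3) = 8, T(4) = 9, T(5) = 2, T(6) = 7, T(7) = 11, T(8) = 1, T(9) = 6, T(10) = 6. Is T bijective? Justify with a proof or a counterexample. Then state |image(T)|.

8

T(2) = 8 = T(3) with 2 ≠ 3, so T is not injective, hence not bijective.
The image of T is {1, 2, 6, 7, 8, 9, 10, 11}, which has 8 elements.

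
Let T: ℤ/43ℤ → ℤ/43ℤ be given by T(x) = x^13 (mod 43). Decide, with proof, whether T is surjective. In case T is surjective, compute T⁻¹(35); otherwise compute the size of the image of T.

16

Since 43 is prime, the nonzero elements of ℤ/43ℤ form a cyclic group of order 42.
As gcd(13, 42) = 1, raising to the 13th power is a bijection on this group: if u^13 ≡ v^13 then (uv^{−1})^13 = 1, and the only element of order dividing gcd(13, 42) = 1 is 1, so u = v.
With T(0) = 0 this makes T injective on all of ℤ/43ℤ, hence bijective (finite equal-size domain and codomain). In particular T is surjective.
Since T is surjective, we find the preimage of 35. The inverse of x ↦ x^13 on (ℤ/43ℤ)^× is x ↦ x^13, because 13·13 = 169 = 4·42 + 1 ≡ 1 (mod 42) and x^{42} = 1 for x ≠ 0 (Fermat). So T⁻¹(35) = 35^13 mod 43.
Repeated squaring mod 43: 35^1 ≡ 35, 35^2 ≡ 35² = 1225 ≡ 21, 35^4 ≡ 21² = 441 ≡ 11, 35^8 ≡ 11² = 121 ≡ 35. Since 13 = 8 + 4 + 1, 35^13 ≡ 35·11·35: 35·11 = 385 ≡ 41, then 41·35 = 1435 ≡ 16. So 35^13 ≡ 16 (mod 43).
Hence T⁻¹(35) = 16.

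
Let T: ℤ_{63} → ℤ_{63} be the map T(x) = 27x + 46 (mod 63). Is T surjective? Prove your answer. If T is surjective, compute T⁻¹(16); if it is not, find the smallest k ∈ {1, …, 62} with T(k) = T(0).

Since gcd(27, 63) = 9, we have 27x ≡ 0 (mod 9) for all x, so T(x) ≡ 1 (mod 9).
But 0 ≢ 1 (mod 9), so 0 ∈ ℤ_{63} has no preimage. So T is not surjective.
Since T is not surjective, we find the least positive k with T(k) = T(0): this means 27k ≡ 0 (mod 63), i.e. 63 ∣ 27k. Since gcd(27, 63) = 9, dividing through by 9 this holds exactly when 7 ∣ 3k, and as gcd(3, 7) = 1, exactly when 7 ∣ k.
The smallest positive such k is 7.

7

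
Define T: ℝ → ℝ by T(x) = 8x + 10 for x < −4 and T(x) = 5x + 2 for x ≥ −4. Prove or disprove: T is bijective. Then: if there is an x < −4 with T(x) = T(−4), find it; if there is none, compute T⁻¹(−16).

-18/5

Both pieces are strictly increasing (slopes 8 and 5), so each is injective on its own interval.
The left piece maps (−∞, −4) onto (−∞, −22); the right piece maps [−4, ∞) onto [−18, ∞).
The images leave a gap (−22 has no preimage), so T is not surjective, hence not bijective.
Because the two images are disjoint, no x < −4 has T(x) = T(−4), so we compute T⁻¹(−16): −16 lies in [−18, ∞), so solve 5x + 2 = −16: x = (−16 − 2)/5 = −18/5.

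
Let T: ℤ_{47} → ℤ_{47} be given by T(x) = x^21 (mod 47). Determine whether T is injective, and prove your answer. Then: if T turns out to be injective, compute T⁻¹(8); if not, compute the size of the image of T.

Since 47 is prime, the nonzero elements of ℤ_{47} form a cyclic group of order 46.
As gcd(21, 46) = 1, raising to the 21st power is a bijection on this group: if s^21 ≡ t^21 then (st^{−1})^21 = 1, and the only element of order dividing gcd(21, 46) = 1 is 1, so s = t.
With T(0) = 0 this makes T injective on all of ℤ_{47}, hence bijective (finite equal-size domain and codomain). In particular T is injective.
Since T is injective, we find the preimage of 8. The inverse of x ↦ x^21 on (ℤ_{47})^× is x ↦ x^11, because 21·11 = 231 = 5·46 + 1 ≡ 1 (mod 46) and x^{46} = 1 for x ≠ 0 (Fermat). So T⁻¹(8) = 8^11 mod 47.
Repeated squaring mod 47: 8^1 ≡ 8, 8^2 ≡ 8² = 64 ≡ 17, 8^4 ≡ 17² = 289 ≡ 7, 8^8 ≡ 7² = 49 ≡ 2. Since 11 = 8 + 2 + 1, 8^11 ≡ 2·17·8: 2·17 = 34, then 34·8 = 272 ≡ 37. So 8^11 ≡ 37 (mod 47).
Hence T⁻¹(8) = 37.

37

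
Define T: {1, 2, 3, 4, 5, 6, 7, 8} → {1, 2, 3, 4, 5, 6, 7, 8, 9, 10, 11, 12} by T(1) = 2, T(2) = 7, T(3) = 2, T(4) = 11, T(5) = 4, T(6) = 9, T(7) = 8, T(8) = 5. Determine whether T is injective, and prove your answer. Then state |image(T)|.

7

T(1) = 2 = T(3) with 1 ≠ 3, so T is not injective.
The image of T is {2, 4, 5, 7, 8, 9, 11}, which has 7 elements.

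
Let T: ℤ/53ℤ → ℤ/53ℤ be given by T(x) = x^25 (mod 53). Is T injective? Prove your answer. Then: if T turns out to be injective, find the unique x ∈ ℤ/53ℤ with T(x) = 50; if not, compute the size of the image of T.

18

Since 53 is prime, the nonzero elements of ℤ/53ℤ form a cyclic group of order 52.
As gcd(25, 52) = 1, raising to the 25th power is a bijection on this group: if a^25 ≡ b^25 then (ab^{−1})^25 = 1, and the only element of order dividing gcd(25, 52) = 1 is 1, so a = b.
With T(0) = 0 this makes T injective on all of ℤ/53ℤ, hence bijective (finite equal-size domain and codomain). In particular T is injective.
Since T is injective, we find the preimage of 50. The inverse of x ↦ x^25 on (ℤ/53ℤ)^× is x ↦ x^25, because 25·25 = 625 = 12·52 + 1 ≡ 1 (mod 52) and x^{52} = 1 for x ≠ 0 (Fermat). So T⁻¹(50) = 50^25 mod 53.
Repeated squaring mod 53: 50^1 ≡ 50, 50^2 ≡ 50² = 2500 ≡ 9, 50^4 ≡ 9² = 81 ≡ 28, 50^8 ≡ 28² = 784 ≡ 42, 50^16 ≡ 42² = 1764 ≡ 15. Since 25 = 16 + 8 + 1, 50^25 ≡ 15·42·50: 15·42 = 630 ≡ 47, then 47·50 = 2350 ≡ 18. So 50^25 ≡ 18 (mod 53).
Hence T⁻¹(50) = 18.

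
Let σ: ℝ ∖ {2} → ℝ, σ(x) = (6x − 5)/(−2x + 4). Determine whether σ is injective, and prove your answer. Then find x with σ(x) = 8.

Suppose σ(x_1) = σ(x_2). Cross-multiplying: (6x_1 − 5)(−2x_2 + 4) = (6x_2 − 5)(−2x_1 + 4).
Expanding both sides and cancelling the symmetric terms leaves 14·(x_1 − x_2) = 0. Since 14 ≠ 0, x_1 = x_2. Therefore σ is injective.
Solving σ(x) = 8: cross-multiplying gives 6x − 5 = 8(−2x + 4), which rearranges to 22x = 37, so x = 37/22.

37/22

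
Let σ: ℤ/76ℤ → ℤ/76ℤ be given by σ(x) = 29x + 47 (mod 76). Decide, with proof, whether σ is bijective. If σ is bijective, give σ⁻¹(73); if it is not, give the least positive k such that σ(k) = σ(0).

If σ(s) = σ(t), then 29s ≡ 29t (mod 76). Because gcd(29, 76) = 1, we may cancel 29 to get s ≡ t (mod 76).
We now compute 29⁻¹ mod 76 explicitly. Euclid's algorithm: 76 = 2·29 + 18, 29 = 1·18 + 11, 18 = 1·11 + 7, 11 = 1·7 + 4, 7 = 1·4 + 3, 4 = 1·3 + 1; back-substituting gives 1 = 21·29 − 8·76, so 29⁻¹ ≡ 21 (mod 76).
For any y ∈ ℤ/76ℤ, x = 21(y − 47) mod 76 satisfies σ(x) = 29·21(y − 47) + 47 ≡ y (since 29·21 ≡ 1 mod 76). So every y has a preimage.
So σ is bijective.
Since σ is bijective, we find σ⁻¹(73): we need 29x ≡ 73 − 47 ≡ 26 (mod 76). Using 29⁻¹ = 21: x ≡ 21·26 = 546 = 7·76 + 14, so x = 14.
Check: σ(14) = 29·14 + 47 = 453 = 5·76 + 73 ≡ 73 (mod 76).

14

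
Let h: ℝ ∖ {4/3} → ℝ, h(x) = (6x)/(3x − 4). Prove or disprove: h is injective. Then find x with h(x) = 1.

-4/3

Suppose h(a) = h(b). Cross-multiplying: (6a)(3b − 4) = (6b)(3a − 4).
Expanding both sides and cancelling the symmetric terms leaves −24·(a − b) = 0. Since −24 ≠ 0, a = b. Thus h is injective.
Solving h(x) = 1: cross-multiplying gives 6x = 1(3x − 4), which rearranges to 3x = −4, so x = −4/3.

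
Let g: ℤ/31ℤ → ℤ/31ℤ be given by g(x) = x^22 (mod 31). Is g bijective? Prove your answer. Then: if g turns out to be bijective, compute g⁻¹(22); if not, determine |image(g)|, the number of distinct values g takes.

16

g(15): Repeated squaring mod 31: 15^1 ≡ 15, 15^2 ≡ 15² = 225 ≡ 8, 15^4 ≡ 8² = 64 ≡ 2, 15^8 ≡ 2² = 4, 15^16 ≡ 4² = 16. Since 22 = 16 + 4 + 2, 15^22 ≡ 16·2·8: 16·2 = 32 ≡ 1, then 1·8 = 8. So 15^22 ≡ 8 (mod 31).
g(16): Repeated squaring mod 31: 16^1 ≡ 16, 16^2 ≡ 16² = 256 ≡ 8, 16^4 ≡ 8² = 64 ≡ 2, 16^8 ≡ 2² = 4, 16^16 ≡ 4² = 16. Since 22 = 16 + 4 + 2, 16^22 ≡ 16·2·8: 16·2 = 32 ≡ 1, then 1·8 = 8. So 16^22 ≡ 8 (mod 31).
So g(15) = g(16) = 8 while 15 ≠ 16, hence g is not injective, hence not bijective.
Since g is not bijective, we determine |image(g)|. Computing x^22 mod 31 for each x (by repeated squaring, reducing mod 31 at every step), the values g(0), g(1), …, g(30) are: 0, 1, 4, 14, 16, 5, 25, 28, 2, 10, 20, 18, 7, 9, 19, 8, 8, 19, 9, 7, 18, 20, 10, 2, 28, 25, 5, 16, 14, 4, 1.
The distinct values are {0, 1, 2, 4, 5, 7, 8, 9, 10, 14, 16, 18, 19, 20, 25, 28}; there are 16 of them.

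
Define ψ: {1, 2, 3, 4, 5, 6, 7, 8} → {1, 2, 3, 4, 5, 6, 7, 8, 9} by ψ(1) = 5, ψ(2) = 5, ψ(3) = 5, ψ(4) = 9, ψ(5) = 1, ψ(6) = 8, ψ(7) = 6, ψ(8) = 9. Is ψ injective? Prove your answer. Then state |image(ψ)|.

ψ(1) = 5 = ψ(2) with 1 ≠ 2, so ψ is not injective.
The image of ψ is {1, 5, 6, 8, 9}, which has 5 elements.

5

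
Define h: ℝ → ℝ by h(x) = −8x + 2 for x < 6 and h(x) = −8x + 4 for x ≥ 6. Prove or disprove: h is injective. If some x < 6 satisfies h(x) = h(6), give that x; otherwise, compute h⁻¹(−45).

23/4

Both pieces are strictly decreasing (slopes −8 and −8), so each is injective on its own interval.
The left piece maps (−∞, 6) onto (−46, ∞); the right piece maps [6, ∞) onto (−∞, −44].
These images overlap. In particular h(6) = −44 (right piece), and solving −8x + 2 = −44 on the left piece gives x = 23/4 < 6.
So h(23/4) = h(6) with 23/4 ≠ 6, and h is not injective. This x = 23/4 is the requested value below 6.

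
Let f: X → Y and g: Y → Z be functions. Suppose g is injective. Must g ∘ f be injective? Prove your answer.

not injective

No. Take X = {0, 1}, Y = Z = {0, 1}, f(0) = f(1) = 0, and g = identity (injective).
Then (g ∘ f)(0) = (g ∘ f)(1) = 0 with 0 ≠ 1, so g ∘ f is not injective.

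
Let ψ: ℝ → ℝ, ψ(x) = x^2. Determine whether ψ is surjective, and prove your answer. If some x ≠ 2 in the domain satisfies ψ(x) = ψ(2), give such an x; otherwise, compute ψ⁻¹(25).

-2

Since 2 is even, x^2 ≥ 0 for all x ∈ ℝ, so −1 ∈ ℝ has no preimage. Thus ψ is not surjective.
For the follow-up, such an x exists: taking x = −2 ∈ ℝ gives ψ(−2) = 4 = ψ(2) with −2 ≠ 2.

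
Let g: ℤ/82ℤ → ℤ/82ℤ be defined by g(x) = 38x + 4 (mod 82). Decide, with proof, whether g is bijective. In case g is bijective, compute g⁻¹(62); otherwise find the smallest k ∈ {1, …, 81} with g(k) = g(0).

41

We have gcd(38, 82) = 2 > 1. Taking s = 0 and t = 41: g(0) = 4 and g(41) = 38·41 + 4 = 1562 ≡ 4 (mod 82).
So g(0) = g(41) while 0 ≠ 41, therefore g is not injective, hence not bijective.
Since g is not bijective, we find the least positive k with g(k) = g(0): this means 38k ≡ 0 (mod 82), i.e. 82 ∣ 38k. Since gcd(38, 82) = 2, dividing through by 2 this holds exactly when 41 ∣ 19k, and as gcd(19, 41) = 1, exactly when 41 ∣ k.
The smallest positive such k is 41.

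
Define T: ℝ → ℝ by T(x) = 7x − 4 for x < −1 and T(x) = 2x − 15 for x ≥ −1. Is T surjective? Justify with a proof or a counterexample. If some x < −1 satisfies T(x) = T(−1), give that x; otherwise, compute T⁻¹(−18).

-13/7

Both pieces are strictly increasing (slopes 7 and 2), so each is injective on its own interval.
The left piece maps (−∞, −1) onto (−∞, −11); the right piece maps [−1, ∞) onto [−17, ∞).
The union (−∞, −11) ∪ [−17, ∞) covers ℝ, so T is surjective.
For the follow-up: the images overlap, so an x < −1 with T(x) = T(−1) exists. T(−1) = −17; solving 7x − 4 = −17 for x < −1 gives x = (−17 + 4)/7 = −13/7.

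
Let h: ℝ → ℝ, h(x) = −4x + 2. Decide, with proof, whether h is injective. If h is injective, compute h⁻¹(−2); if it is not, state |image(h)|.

Recall: h is injective if h(s) = h(t) implies s = t.
Suppose h(s) = h(t). Then −4s + 2 = −4t + 2, hence −4s = −4t, therefore s = t.
Thus h is injective.
Since h is injective, we compute h⁻¹(−2) = (−2 − 2)/(−4) = 1.

1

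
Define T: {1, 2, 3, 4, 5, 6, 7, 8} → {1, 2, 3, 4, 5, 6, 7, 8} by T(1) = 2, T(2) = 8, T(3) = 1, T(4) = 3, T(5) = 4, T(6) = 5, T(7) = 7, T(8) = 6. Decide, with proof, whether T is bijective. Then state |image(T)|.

8

The values 2, 8, 1, 3, 4, 5, 7, 6 are a permutation of {1, 2, 3, 4, 5, 6, 7, 8}: each element appears exactly once.
So T is injective and surjective, hence bijective.
The image of T is {1, 2, 3, 4, 5, 6, 7, 8}, which has 8 elements.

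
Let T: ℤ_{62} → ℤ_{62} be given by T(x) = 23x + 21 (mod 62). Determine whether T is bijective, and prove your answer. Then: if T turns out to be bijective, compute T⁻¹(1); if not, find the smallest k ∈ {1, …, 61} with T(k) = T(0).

18

Recall that injectivity means: for all a, b in the domain, T(a) = T(b) implies a = b.
Suppose T(a) = T(b) in ℤ_{62}. Then 23a + 21 ≡ 23b + 21 (mod 62), thus 23(a − b) ≡ 0 (mod 62).
Since gcd(23, 62) = 1, 23 is invertible modulo 62, so a − b ≡ 0 (mod 62), i.e. a = b.
We now compute 23⁻¹ mod 62 explicitly. Euclid's algorithm: 62 = 2·23 + 16, 23 = 1·16 + 7, 16 = 2·7 + 2, 7 = 3·2 + 1; back-substituting gives 1 = 27·23 − 10·62, so 23⁻¹ ≡ 27 (mod 62).
Then y ↦ 27(y − 21) is a two-sided inverse to T, so every y ∈ ℤ_{62} has a preimage.
Therefore T is bijective.
Since T is bijective, we compute T⁻¹(1): solve 23x + 21 ≡ 1 (mod 62), i.e. 23x ≡ 42 (mod 62).
Multiplying by 23⁻¹ = 27 gives x ≡ 27·42 = 1134 = 18·62 + 18 ≡ 18 (mod 62).
Check: T(18) = 23·18 + 21 = 435 = 7·62 + 1 ≡ 1 (mod 62).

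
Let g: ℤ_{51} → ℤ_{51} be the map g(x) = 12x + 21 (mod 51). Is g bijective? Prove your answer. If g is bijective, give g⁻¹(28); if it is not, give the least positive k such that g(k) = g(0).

Recall: g is injective if g(a) = g(b) implies a = b.
We have gcd(12, 51) = 3 > 1. Taking a = 0 and b = 17: g(0) = 21 and g(17) = 12·17 + 21 = 225 ≡ 21 (mod 51).
So g(0) = g(17) while 0 ≠ 17, thus g is not injective, hence not bijective.
Since g is not bijective, we find the least positive k with g(k) = g(0): this means 12k ≡ 0 (mod 51), i.e. 51 ∣ 12k. Since gcd(12, 51) = 3, dividing through by 3 this holds exactly when 17 ∣ 4k, and as gcd(4, 17) = 1, exactly when 17 ∣ k.
The smallest positive such k is 17.

17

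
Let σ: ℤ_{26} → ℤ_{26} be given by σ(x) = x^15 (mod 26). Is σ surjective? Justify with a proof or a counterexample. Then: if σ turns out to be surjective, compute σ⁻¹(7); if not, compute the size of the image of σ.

σ(1) = 1^15 = 1.
σ(3): Repeated squaring mod 26: 3^1 ≡ 3, 3^2 ≡ 3² = 9, 3^4 ≡ 9² = 81 ≡ 3, 3^8 ≡ 3² = 9. Since 15 = 8 + 4 + 2 + 1, 3^15 ≡ 9·3·9·3: 9·3 = 27 ≡ 1, then 1·9 = 9, then 9·3 = 27 ≡ 1. So 3^15 ≡ 1 (mod 26).
So σ(1) = σ(3) = 1 while 1 ≠ 3, therefore σ is not injective.
A non-injective map from the 26-element set ℤ_{26} to itself takes at most 25 distinct values, so it cannot be surjective. Hence σ is not surjective.
Since σ is not surjective, we determine |image(σ)|. Computing x^15 mod 26 for each x (by repeated squaring, reducing mod 26 at every step), the values σ(0), σ(1), …, σ(25) are: 0, 1, 8, 1, 12, 21, 8, 5, 18, 1, 12, 5, 12, 13, 14, 21, 14, 25, 8, 21, 18, 5, 14, 25, 18, 25.
The distinct values are {0, 1, 5, 8, 12, 13, 14, 18, 21, 25}; there are 10 of them.

10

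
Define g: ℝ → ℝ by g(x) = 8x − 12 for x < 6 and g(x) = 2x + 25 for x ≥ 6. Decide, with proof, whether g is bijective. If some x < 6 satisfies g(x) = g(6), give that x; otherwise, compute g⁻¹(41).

Both pieces are strictly increasing (slopes 8 and 2), so each is injective on its own interval.
The left piece maps (−∞, 6) onto (−∞, 36); the right piece maps [6, ∞) onto [37, ∞).
The images leave a gap (36 has no preimage), so g is not surjective, hence not bijective.
Because the two images are disjoint, no x < 6 has g(x) = g(6), so we compute g⁻¹(41): 41 lies in [37, ∞), so solve 2x + 25 = 41: x = (41 − 25)/2 = 8.

8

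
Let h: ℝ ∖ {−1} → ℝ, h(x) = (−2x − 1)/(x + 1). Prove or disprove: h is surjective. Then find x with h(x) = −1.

If h(x) = −2, cross-multiplying gives 1(−2x − 1) = −2(x + 1), which simplifies to −1 = −2 — false.  So −2 has no preimage and h is not surjective.
Solving h(x) = −1: cross-multiplying gives −2x − 1 = −1(x + 1), which rearranges to −1x = 0, so x = 0.

0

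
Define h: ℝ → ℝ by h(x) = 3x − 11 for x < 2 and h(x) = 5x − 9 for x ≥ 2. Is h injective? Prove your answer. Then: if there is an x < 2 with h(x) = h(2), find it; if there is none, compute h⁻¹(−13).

Both pieces are strictly increasing (slopes 3 and 5), so each is injective on its own interval.
The left piece maps (−∞, 2) onto (−∞, −5); the right piece maps [2, ∞) onto [1, ∞).
These images are disjoint, so no value is attained by both pieces. Hence h is injective.
Because the two images are disjoint, no x < 2 has h(x) = h(2), so we compute h⁻¹(−13): −13 lies in (−∞, −5), so solve 3x − 11 = −13: x = (−13 + 11)/3 = −2/3.

-2/3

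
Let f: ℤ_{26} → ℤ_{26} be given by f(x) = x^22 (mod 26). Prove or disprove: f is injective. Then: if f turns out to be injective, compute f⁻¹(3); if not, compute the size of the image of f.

14

f(12): Repeated squaring mod 26: 12^1 ≡ 12, 12^2 ≡ 12² = 144 ≡ 14, 12^4 ≡ 14² = 196 ≡ 14, 12^8 ≡ 14² = 196 ≡ 14, 12^16 ≡ 14² = 196 ≡ 14. Since 22 = 16 + 4 + 2, 12^22 ≡ 14·14·14: 14·14 = 196 ≡ 14, then 14·14 = 196 ≡ 14. So 12^22 ≡ 14 (mod 26).
f(14): Repeated squaring mod 26: 14^1 ≡ 14, 14^2 ≡ 14² = 196 ≡ 14, 14^4 ≡ 14² = 196 ≡ 14, 14^8 ≡ 14² = 196 ≡ 14, 14^16 ≡ 14² = 196 ≡ 14. Since 22 = 16 + 4 + 2, 14^22 ≡ 14·14·14: 14·14 = 196 ≡ 14, then 14·14 = 196 ≡ 14. So 14^22 ≡ 14 (mod 26).
So f(12) = f(14) = 14 while 12 ≠ 14, so f is not injective.
Since f is not injective, we determine |image(f)|. Computing x^22 mod 26 for each x (by repeated squaring, reducing mod 26 at every step), the values f(0), f(1), …, f(25) are: 0, 1, 10, 3, 22, 25, 4, 17, 12, 9, 16, 23, 14, 13, 14, 23, 16, 9, 12, 17, 4, 25, 22, 3, 10, 1.
The distinct values are {0, 1, 3, 4, 9, 10, 12, 13, 14, 16, 17, 22, 23, 25}; there are 14 of them.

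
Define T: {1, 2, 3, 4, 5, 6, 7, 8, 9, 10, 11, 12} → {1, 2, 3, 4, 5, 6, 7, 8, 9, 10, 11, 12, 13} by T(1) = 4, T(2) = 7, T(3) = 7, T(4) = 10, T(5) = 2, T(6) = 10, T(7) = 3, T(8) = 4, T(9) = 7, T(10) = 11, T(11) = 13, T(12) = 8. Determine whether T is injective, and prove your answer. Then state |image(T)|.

8

T(2) = 7 = T(3) with 2 ≠ 3, so T is not injective.
The image of T is {2, 3, 4, 7, 8, 10, 11, 13}, which has 8 elements.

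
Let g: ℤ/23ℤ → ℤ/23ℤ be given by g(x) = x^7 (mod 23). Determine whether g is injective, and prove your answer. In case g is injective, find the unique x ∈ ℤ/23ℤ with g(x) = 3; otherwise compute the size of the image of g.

6

Since 23 is prime, the nonzero elements of ℤ/23ℤ form a cyclic group of order 22.
As gcd(7, 22) = 1, raising to the 7th power is a bijection on this group: if x_1^7 ≡ x_2^7 then (x_1x_2^{−1})^7 = 1, and the only element of order dividing gcd(7, 22) = 1 is 1, so x_1 = x_2.
With g(0) = 0 this makes g injective on all of ℤ/23ℤ, hence bijective (finite equal-size domain and codomain). In particular g is injective.
Since g is injective, we find the preimage of 3. The inverse of x ↦ x^7 on (ℤ/23ℤ)^× is x ↦ x^19, because 7·19 = 133 = 6·22 + 1 ≡ 1 (mod 22) and x^{22} = 1 for x ≠ 0 (Fermat). So g⁻¹(3) = 3^19 mod 23.
Repeated squaring mod 23: 3^1 ≡ 3, 3^2 ≡ 3² = 9, 3^4 ≡ 9² = 81 ≡ 12, 3^8 ≡ 12² = 144 ≡ 6, 3^16 ≡ 6² = 36 ≡ 13. Since 19 = 16 + 2 + 1, 3^19 ≡ 13·9·3: 13·9 = 117 ≡ 2, then 2·3 = 6. So 3^19 ≡ 6 (mod 23).
Hence g⁻¹(3) = 6.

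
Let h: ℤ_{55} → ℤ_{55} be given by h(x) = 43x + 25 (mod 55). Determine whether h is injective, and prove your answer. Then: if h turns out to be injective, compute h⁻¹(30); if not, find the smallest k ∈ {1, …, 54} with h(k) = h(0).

50

If h(s) = h(t), then 43s ≡ 43t (mod 55). Because gcd(43, 55) = 1, we may cancel 43 to get s ≡ t (mod 55).
So h is injective.
We now compute 43⁻¹ mod 55 explicitly. Euclid's algorithm: 55 = 1·43 + 12, 43 = 3·12 + 7, 12 = 1·7 + 5, 7 = 1·5 + 2, 5 = 2·2 + 1; back-substituting gives 1 = 32·43 − 25·55, so 43⁻¹ ≡ 32 (mod 55).
Since h is injective, we find h⁻¹(30): we need 43x ≡ 30 − 25 ≡ 5 (mod 55). Using 43⁻¹ = 32: x ≡ 32·5 = 160 = 2·55 + 50, so x = 50.
Check: h(50) = 43·50 + 25 = 2175 = 39·55 + 30 ≡ 30 (mod 55).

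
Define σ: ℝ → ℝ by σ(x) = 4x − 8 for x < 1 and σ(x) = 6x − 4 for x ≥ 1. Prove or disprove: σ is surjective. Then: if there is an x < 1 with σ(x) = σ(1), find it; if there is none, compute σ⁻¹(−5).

Both pieces are strictly increasing (slopes 4 and 6), so each is injective on its own interval.
The left piece maps (−∞, 1) onto (−∞, −4); the right piece maps [1, ∞) onto [2, ∞).
The union (−∞, −4) ∪ [2, ∞) omits the interval between −4 and 2; in particular −4 has no preimage. So σ is not surjective.
Because the two images are disjoint, no x < 1 has σ(x) = σ(1), so we compute σ⁻¹(−5): −5 lies in (−∞, −4), so solve 4x − 8 = −5: x = (−5 + 8)/4 = 3/4.

3/4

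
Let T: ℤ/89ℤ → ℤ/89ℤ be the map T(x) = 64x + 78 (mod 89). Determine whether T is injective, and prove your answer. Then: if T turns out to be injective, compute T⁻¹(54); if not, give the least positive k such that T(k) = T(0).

33

By definition, T is injective when T(u) = T(v) forces u = v.
Suppose T(u) = T(v) in ℤ/89ℤ. Then 64u + 78 ≡ 64v + 78 (mod 89), so 64(u − v) ≡ 0 (mod 89).
Since gcd(64, 89) = 1, 64 is invertible modulo 89, thus u − v ≡ 0 (mod 89), i.e. u = v.
Therefore T is injective.
We now compute 64⁻¹ mod 89 explicitly. Euclid's algorithm: 89 = 1·64 + 25, 64 = 2·25 + 14, 25 = 1·14 + 11, 14 = 1·11 + 3, 11 = 3·3 + 2, 3 = 1·2 + 1; back-substituting gives 1 = 32·64 − 23·89, so 64⁻¹ ≡ 32 (mod 89).
Since T is injective, we compute T⁻¹(54): solve 64x + 78 ≡ 54 (mod 89), i.e. 64x ≡ 65 (mod 89).
Multiplying by 64⁻¹ = 32 gives x ≡ 32·65 = 2080 = 23·89 + 33 ≡ 33 (mod 89).
Check: T(33) = 64·33 + 78 = 2190 = 24·89 + 54 ≡ 54 (mod 89).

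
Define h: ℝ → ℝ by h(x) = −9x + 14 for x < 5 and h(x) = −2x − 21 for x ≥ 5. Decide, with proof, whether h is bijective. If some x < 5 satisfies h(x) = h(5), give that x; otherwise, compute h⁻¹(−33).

6

Both pieces are strictly decreasing (slopes −9 and −2), so each is injective on its own interval.
The left piece maps (−∞, 5) onto (−31, ∞); the right piece maps [5, ∞) onto (−∞, −31].
Since −31 = −31, the images partition ℝ: h is injective and surjective, hence bijective.
Because the two images are disjoint, no x < 5 has h(x) = h(5), so we compute h⁻¹(−33): −33 lies in (−∞, −31], so solve −2x − 21 = −33: x = (−33 + 21)/(−2) = 6.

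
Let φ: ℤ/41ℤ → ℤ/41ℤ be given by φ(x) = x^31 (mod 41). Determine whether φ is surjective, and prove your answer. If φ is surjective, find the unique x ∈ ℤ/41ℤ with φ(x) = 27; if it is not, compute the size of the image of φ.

38

Since 41 is prime, the nonzero elements of ℤ/41ℤ form a cyclic group of order 40.
As gcd(31, 40) = 1, raising to the 31st power is a bijection on this group: if x_1^31 ≡ x_2^31 then (x_1x_2^{−1})^31 = 1, and the only element of order dividing gcd(31, 40) = 1 is 1, so x_1 = x_2.
With φ(0) = 0 this makes φ injective on all of ℤ/41ℤ, hence bijective (finite equal-size domain and codomain). In particular φ is surjective.
Since φ is surjective, we find the preimage of 27. The inverse of x ↦ x^31 on (ℤ/41ℤ)^× is x ↦ x^31, because 31·31 = 961 = 24·40 + 1 ≡ 1 (mod 40) and x^{40} = 1 for x ≠ 0 (Fermat). So φ⁻¹(27) = 27^31 mod 41.
Repeated squaring mod 41: 27^1 ≡ 27, 27^2 ≡ 27² = 729 ≡ 32, 27^4 ≡ 32² = 1024 ≡ 40, 27^8 ≡ 40² = 1600 ≡ 1, 27^16 ≡ 1² = 1. Since 31 = 16 + 8 + 4 + 2 + 1, 27^31 ≡ 1·1·40·32·27: 1·1 = 1, then 1·40 = 40, then 40·32 = 1280 ≡ 9, then 9·27 = 243 ≡ 38. So 27^31 ≡ 38 (mod 41).
Hence φ⁻¹(27) = 38.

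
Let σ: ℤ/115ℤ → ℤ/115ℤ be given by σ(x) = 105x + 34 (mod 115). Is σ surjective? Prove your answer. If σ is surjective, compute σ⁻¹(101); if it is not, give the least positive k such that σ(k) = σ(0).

23

Recall: σ is surjective if every y in the codomain equals σ(x) for some x in the domain.
Since gcd(105, 115) = 5, we have 105x ≡ 0 (mod 5) for all x, so σ(x) ≡ 4 (mod 5).
But 0 ≢ 4 (mod 5), so 0 ∈ ℤ/115ℤ has no preimage. So σ is not surjective.
Since σ is not surjective, we find the least positive k with σ(k) = σ(0): this means 105k ≡ 0 (mod 115), i.e. 115 ∣ 105k. Since gcd(105, 115) = 5, dividing through by 5 this holds exactly when 23 ∣ 21k, and as gcd(21, 23) = 1, exactly when 23 ∣ k.
The smallest positive such k is 23.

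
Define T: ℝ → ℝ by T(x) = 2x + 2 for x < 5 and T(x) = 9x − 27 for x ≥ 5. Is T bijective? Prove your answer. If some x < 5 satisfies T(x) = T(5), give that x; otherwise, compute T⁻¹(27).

Both pieces are strictly increasing (slopes 2 and 9), so each is injective on its own interval.
The left piece maps (−∞, 5) onto (−∞, 12); the right piece maps [5, ∞) onto [18, ∞).
The images leave a gap (12 has no preimage), so T is not surjective, hence not bijective.
Because the two images are disjoint, no x < 5 has T(x) = T(5), so we compute T⁻¹(27): 27 lies in [18, ∞), so solve 9x − 27 = 27: x = (27 + 27)/9 = 6.

6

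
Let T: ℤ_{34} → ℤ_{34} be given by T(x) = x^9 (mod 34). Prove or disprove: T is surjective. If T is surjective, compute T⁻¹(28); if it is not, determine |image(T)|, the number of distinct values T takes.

6

Computing x^9 mod 34 for each x (by repeated squaring, reducing mod 34 at every step), the values T(0), T(1), …, T(33) are: 0, 1, 2, 31, 4, 29, 28, 27, 8, 9, 24, 23, 22, 13, 20, 15, 16, 17, 18, 19, 14, 21, 12, 11, 10, 25, 26, 7, 6, 5, 30, 3, 32, 33.
Every element of ℤ_{34} appears exactly once in this list, so T is a bijection, and in particular surjective.
Since T is surjective, we read off the preimage of 28 from the same table: T(6) = 28, so T⁻¹(28) = 6.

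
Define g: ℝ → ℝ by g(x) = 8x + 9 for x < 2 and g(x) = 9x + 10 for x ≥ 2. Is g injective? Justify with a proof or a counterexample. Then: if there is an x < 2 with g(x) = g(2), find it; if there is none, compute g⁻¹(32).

Both pieces are strictly increasing (slopes 8 and 9), so each is injective on its own interval.
The left piece maps (−∞, 2) onto (−∞, 25); the right piece maps [2, ∞) onto [28, ∞).
These images are disjoint, so no value is attained by both pieces. So g is injective.
Because the two images are disjoint, no x < 2 has g(x) = g(2), so we compute g⁻¹(32): 32 lies in [28, ∞), so solve 9x + 10 = 32: x = (32 − 10)/9 = 22/9.

22/9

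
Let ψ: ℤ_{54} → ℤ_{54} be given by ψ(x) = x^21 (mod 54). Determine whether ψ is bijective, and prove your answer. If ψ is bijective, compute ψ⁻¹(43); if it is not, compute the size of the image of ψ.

ψ(0) = 0^21 = 0.
ψ(6): Repeated squaring mod 54: 6^1 ≡ 6, 6^2 ≡ 6² = 36, 6^4 ≡ 36² = 1296 ≡ 0, 6^8 ≡ 0² = 0, 6^16 ≡ 0² = 0. Since 21 = 16 + 4 + 1, 6^21 ≡ 0·0·6: 0·0 = 0, then 0·6 = 0. So 6^21 ≡ 0 (mod 54).
So ψ(0) = ψ(6) = 0 while 0 ≠ 6, thus ψ is not injective, hence not bijective.
Since ψ is not bijective, we determine |image(ψ)|. Computing x^21 mod 54 for each x (by repeated squaring, reducing mod 54 at every step), the values ψ(0), ψ(1), …, ψ(53) are: 0, 1, 8, 27, 10, 17, 0, 19, 26, 27, 28, 35, 0, 37, 44, 27, 46, 53, 0, 1, 8, 27, 10, 17, 0, 19, 26, 27, 28, 35, 0, 37, 44, 27, 46, 53, 0, 1, 8, 27, 10, 17, 0, 19, 26, 27, 28, 35, 0, 37, 44, 27, 46, 53.
The distinct values are {0, 1, 8, 10, 17, 19, 26, 27, 28, 35, 37, 44, 46, 53}; there are 14 of them.

14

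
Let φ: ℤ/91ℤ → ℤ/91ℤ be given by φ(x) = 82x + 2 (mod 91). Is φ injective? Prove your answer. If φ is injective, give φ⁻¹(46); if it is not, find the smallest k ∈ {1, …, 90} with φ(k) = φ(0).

If φ(u) = φ(v), then 82u ≡ 82v (mod 91). Because gcd(82, 91) = 1, we may cancel 82 to get u ≡ v (mod 91).
So φ is injective.
We now compute 82⁻¹ mod 91 explicitly. Euclid's algorithm: 91 = 1·82 + 9, 82 = 9·9 + 1; back-substituting gives 1 = 10·82 − 9·91, so 82⁻¹ ≡ 10 (mod 91).
Since φ is injective, we compute φ⁻¹(46): solve 82x + 2 ≡ 46 (mod 91), i.e. 82x ≡ 44 (mod 91).
Multiplying by 82⁻¹ = 10 gives x ≡ 10·44 = 440 = 4·91 + 76 ≡ 76 (mod 91).
Check: φ(76) = 82·76 + 2 = 6234 = 68·91 + 46 ≡ 46 (mod 91).

76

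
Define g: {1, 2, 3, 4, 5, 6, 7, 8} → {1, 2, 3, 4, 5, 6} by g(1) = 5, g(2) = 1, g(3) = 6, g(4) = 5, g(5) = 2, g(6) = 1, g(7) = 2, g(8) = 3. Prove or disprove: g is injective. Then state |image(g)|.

5

g(1) = 5 = g(4) with 1 ≠ 4, so g is not injective.
The image of g is {1, 2, 3, 5, 6}, which has 5 elements.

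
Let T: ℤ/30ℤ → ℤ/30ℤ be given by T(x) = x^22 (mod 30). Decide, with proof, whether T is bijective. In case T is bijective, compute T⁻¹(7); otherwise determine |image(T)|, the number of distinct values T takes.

T(2): Repeated squaring mod 30: 2^1 ≡ 2, 2^2 ≡ 2² = 4, 2^4 ≡ 4² = 16, 2^8 ≡ 16² = 256 ≡ 16, 2^16 ≡ 16² = 256 ≡ 16. Since 22 = 16 + 4 + 2, 2^22 ≡ 16·16·4: 16·16 = 256 ≡ 16, then 16·4 = 64 ≡ 4. So 2^22 ≡ 4 (mod 30).
T(8): Repeated squaring mod 30: 8^1 ≡ 8, 8^2 ≡ 8² = 64 ≡ 4, 8^4 ≡ 4² = 16, 8^8 ≡ 16² = 256 ≡ 16, 8^16 ≡ 16² = 256 ≡ 16. Since 22 = 16 + 4 + 2, 8^22 ≡ 16·16·4: 16·16 = 256 ≡ 16, then 16·4 = 64 ≡ 4. So 8^22 ≡ 4 (mod 30).
So T(2) = T(8) = 4 while 2 ≠ 8, so T is not injective, hence not bijective.
Since T is not bijective, we determine |image(T)|. Computing x^22 mod 30 for each x (by repeated squaring, reducing mod 30 at every step), the values T(0), T(1), …, T(29) are: 0, 1, 4, 9, 16, 25, 6, 19, 4, 21, 10, 1, 24, 19, 16, 15, 16, 19, 24, 1, 10, 21, 4, 19, 6, 25, 16, 9, 4, 1.
The distinct values are {0, 1, 4, 6, 9, 10, 15, 16, 19, 21, 24, 25}; there are 12 of them.

12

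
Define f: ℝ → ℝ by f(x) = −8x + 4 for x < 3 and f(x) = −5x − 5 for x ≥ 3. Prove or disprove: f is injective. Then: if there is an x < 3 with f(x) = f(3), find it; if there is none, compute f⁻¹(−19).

23/8

Both pieces are strictly decreasing (slopes −8 and −5), so each is injective on its own interval.
The left piece maps (−∞, 3) onto (−20, ∞); the right piece maps [3, ∞) onto (−∞, −20].
These images are disjoint, so no value is attained by both pieces. Hence f is injective.
Because the two images are disjoint, no x < 3 has f(x) = f(3), so we compute f⁻¹(−19): −19 lies in (−20, ∞), so solve −8x + 4 = −19: x = (−19 − 4)/(−8) = 23/8.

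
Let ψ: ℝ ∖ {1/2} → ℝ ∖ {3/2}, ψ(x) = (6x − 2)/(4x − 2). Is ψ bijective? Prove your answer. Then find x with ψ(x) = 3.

Suppose ψ(s) = ψ(t). Cross-multiplying: (6s − 2)(4t − 2) = (6t − 2)(4s − 2).
Expanding both sides and cancelling the symmetric terms leaves −4·(s − t) = 0. Since −4 ≠ 0, s = t. Therefore ψ is injective.
For any y ≠ 3/2, solving y(4x − 2) = 6x − 2 for x gives a well-defined x ≠ 1/2. So ψ is surjective.
So ψ is bijective.
Solving ψ(x) = 3: cross-multiplying gives 6x − 2 = 3(4x − 2), which rearranges to −6x = −4, so x = 2/3.

2/3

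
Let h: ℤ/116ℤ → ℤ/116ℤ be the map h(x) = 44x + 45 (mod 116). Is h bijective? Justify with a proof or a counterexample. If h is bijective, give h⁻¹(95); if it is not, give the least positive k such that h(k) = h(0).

29

We have gcd(44, 116) = 4 > 1. Taking a = 0 and b = 29: h(0) = 45 and h(29) = 44·29 + 45 = 1321 ≡ 45 (mod 116).
So h(0) = h(29) while 0 ≠ 29, hence h is not injective, hence not bijective.
Since h is not bijective, we find the least positive k with h(k) = h(0): this means 44k ≡ 0 (mod 116), i.e. 116 ∣ 44k. Since gcd(44, 116) = 4, dividing through by 4 this holds exactly when 29 ∣ 11k, and as gcd(11, 29) = 1, exactly when 29 ∣ k.
The smallest positive such k is 29.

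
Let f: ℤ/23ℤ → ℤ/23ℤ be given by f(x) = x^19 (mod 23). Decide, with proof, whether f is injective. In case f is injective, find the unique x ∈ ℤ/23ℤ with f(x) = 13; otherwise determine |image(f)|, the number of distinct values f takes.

9

Since 23 is prime, the nonzero elements of ℤ/23ℤ form a cyclic group of order 22.
As gcd(19, 22) = 1, raising to the 19th power is a bijection on this group: if u^19 ≡ v^19 then (uv^{−1})^19 = 1, and the only element of order dividing gcd(19, 22) = 1 is 1, so u = v.
With f(0) = 0 this makes f injective on all of ℤ/23ℤ, hence bijective (finite equal-size domain and codomain). In particular f is injective.
Since f is injective, we find the preimage of 13. The inverse of x ↦ x^19 on (ℤ/23ℤ)^× is x ↦ x^7, because 19·7 = 133 = 6·22 + 1 ≡ 1 (mod 22) and x^{22} = 1 for x ≠ 0 (Fermat). So f⁻¹(13) = 13^7 mod 23.
Repeated squaring mod 23: 13^1 ≡ 13, 13^2 ≡ 13² = 169 ≡ 8, 13^4 ≡ 8² = 64 ≡ 18. Since 7 = 4 + 2 + 1, 13^7 ≡ 18·8·13: 18·8 = 144 ≡ 6, then 6·13 = 78 ≡ 9. So 13^7 ≡ 9 (mod 23).
Hence f⁻¹(13) = 9.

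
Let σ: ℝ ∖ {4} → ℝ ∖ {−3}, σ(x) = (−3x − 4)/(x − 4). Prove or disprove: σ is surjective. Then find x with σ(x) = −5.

For any y ≠ −3, solving y(x − 4) = −3x − 4 for x gives a well-defined x ≠ 4. So σ is surjective.
Solving σ(x) = −5: cross-multiplying gives −3x − 4 = −5(x − 4), which rearranges to 2x = 24, so x = 12.

12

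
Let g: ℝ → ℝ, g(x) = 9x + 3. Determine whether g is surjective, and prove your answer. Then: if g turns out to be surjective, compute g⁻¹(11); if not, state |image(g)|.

Recall: surjectivity means every element of the codomain has a preimage under g.
For any y ∈ ℝ, x = (y − 3)/9 satisfies g(x) = y.
Thus g is surjective.
Since g is surjective, we compute g⁻¹(11) = (11 − 3)/9 = 8/9.

8/9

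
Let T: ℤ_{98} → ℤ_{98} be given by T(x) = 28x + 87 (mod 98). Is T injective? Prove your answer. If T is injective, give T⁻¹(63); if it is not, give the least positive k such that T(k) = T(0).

We have gcd(28, 98) = 14 > 1. Taking x_1 = 0 and x_2 = 7: T(0) = 87 and T(7) = 28·7 + 87 = 283 ≡ 87 (mod 98).
So T(0) = T(7) while 0 ≠ 7, hence T is not injective.
Since T is not injective, we find the least positive k with T(k) = T(0): this means 28k ≡ 0 (mod 98), i.e. 98 ∣ 28k. Since gcd(28, 98) = 14, dividing through by 14 this holds exactly when 7 ∣ 2k, and as gcd(2, 7) = 1, exactly when 7 ∣ k.
The smallest positive such k is 7.

7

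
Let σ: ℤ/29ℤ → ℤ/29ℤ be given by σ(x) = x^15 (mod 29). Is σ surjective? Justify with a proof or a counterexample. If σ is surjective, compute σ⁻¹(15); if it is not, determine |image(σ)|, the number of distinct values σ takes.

14

Since 29 is prime, the nonzero elements of ℤ/29ℤ form a cyclic group of order 28.
As gcd(15, 28) = 1, raising to the 15th power is a bijection on this group: if x_1^15 ≡ x_2^15 then (x_1x_2^{−1})^15 = 1, and the only element of order dividing gcd(15, 28) = 1 is 1, so x_1 = x_2.
With σ(0) = 0 this makes σ injective on all of ℤ/29ℤ, hence bijective (finite equal-size domain and codomain). In particular σ is surjective.
Since σ is surjective, we find the preimage of 15. The inverse of x ↦ x^15 on (ℤ/29ℤ)^× is x ↦ x^15, because 15·15 = 225 = 8·28 + 1 ≡ 1 (mod 28) and x^{28} = 1 for x ≠ 0 (Fermat). So σ⁻¹(15) = 15^15 mod 29.
Repeated squaring mod 29: 15^1 ≡ 15, 15^2 ≡ 15² = 225 ≡ 22, 15^4 ≡ 22² = 484 ≡ 20, 15^8 ≡ 20² = 400 ≡ 23. Since 15 = 8 + 4 + 2 + 1, 15^15 ≡ 23·20·22·15: 23·20 = 460 ≡ 25, then 25·22 = 550 ≡ 28, then 28·15 = 420 ≡ 14. So 15^15 ≡ 14 (mod 29).
Hence σ⁻¹(15) = 14.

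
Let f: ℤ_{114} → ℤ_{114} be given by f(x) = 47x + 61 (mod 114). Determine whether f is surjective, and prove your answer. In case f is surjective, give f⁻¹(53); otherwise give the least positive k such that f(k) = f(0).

Since gcd(47, 114) = 1, 47 is invertible modulo 114. Euclid's algorithm: 114 = 2·47 + 20, 47 = 2·20 + 7, 20 = 2·7 + 6, 7 = 1·6 + 1; back-substituting gives 1 = 17·47 − 7·114, so 47⁻¹ ≡ 17 (mod 114).
For any y ∈ ℤ_{114}, x = 17(y − 61) mod 114 satisfies f(x) = 47·17(y − 61) + 61 ≡ y (since 47·17 ≡ 1 mod 114). So every y has a preimage.
Hence f is surjective.
Since f is surjective, we compute f⁻¹(53): solve 47x + 61 ≡ 53 (mod 114), i.e. 47x ≡ 106 (mod 114).
Multiplying by 47⁻¹ = 17 gives x ≡ 17·106 = 1802 = 15·114 + 92 ≡ 92 (mod 114).
Check: f(92) = 47·92 + 61 = 4385 = 38·114 + 53 ≡ 53 (mod 114).

92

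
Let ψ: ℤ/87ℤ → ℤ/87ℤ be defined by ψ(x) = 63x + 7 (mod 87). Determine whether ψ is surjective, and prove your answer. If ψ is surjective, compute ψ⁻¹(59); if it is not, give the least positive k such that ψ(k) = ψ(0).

Recall that surjectivity means every element of the codomain has a preimage under ψ.
Since gcd(63, 87) = 3, we have 63x ≡ 0 (mod 3) for all x, so ψ(x) ≡ 1 (mod 3).
But 0 ≢ 1 (mod 3), so 0 ∈ ℤ/87ℤ has no preimage. So ψ is not surjective.
Since ψ is not surjective, we find the least positive k with ψ(k) = ψ(0): this means 63k ≡ 0 (mod 87), i.e. 87 ∣ 63k. Since gcd(63, 87) = 3, dividing through by 3 this holds exactly when 29 ∣ 21k, and as gcd(21, 29) = 1, exactly when 29 ∣ k.
The smallest positive such k is 29.

29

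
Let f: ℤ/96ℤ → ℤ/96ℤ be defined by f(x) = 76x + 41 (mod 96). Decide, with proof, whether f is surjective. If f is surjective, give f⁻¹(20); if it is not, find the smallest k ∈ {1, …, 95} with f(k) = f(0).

24

Since gcd(76, 96) = 4, we have 76x ≡ 0 (mod 4) for all x, so f(x) ≡ 1 (mod 4).
But 0 ≢ 1 (mod 4), so 0 ∈ ℤ/96ℤ has no preimage. Thus f is not surjective.
Since f is not surjective, we find the least positive k with f(k) = f(0): this means 76k ≡ 0 (mod 96), i.e. 96 ∣ 76k. Since gcd(76, 96) = 4, dividing through by 4 this holds exactly when 24 ∣ 19k, and as gcd(19, 24) = 1, exactly when 24 ∣ k.
The smallest positive such k is 24.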